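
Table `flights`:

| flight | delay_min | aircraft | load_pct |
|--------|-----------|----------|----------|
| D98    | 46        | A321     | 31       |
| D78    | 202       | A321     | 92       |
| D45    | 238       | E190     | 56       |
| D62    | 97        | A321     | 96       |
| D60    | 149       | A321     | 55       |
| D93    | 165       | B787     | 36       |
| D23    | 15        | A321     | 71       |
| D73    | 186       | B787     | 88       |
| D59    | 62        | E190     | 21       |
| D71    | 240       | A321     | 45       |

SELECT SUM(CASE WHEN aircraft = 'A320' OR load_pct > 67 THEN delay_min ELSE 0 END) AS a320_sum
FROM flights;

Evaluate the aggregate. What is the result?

500

flight=D98: ✗
flight=D78: ✓ → 202
flight=D45: ✗
flight=D62: ✓ → 97
flight=D60: ✗
flight=D93: ✗
flight=D23: ✓ → 15
flight=D73: ✓ → 186
flight=D59: ✗
flight=D71: ✗
a320_sum = 202 + 97 + 15 + 186 = 500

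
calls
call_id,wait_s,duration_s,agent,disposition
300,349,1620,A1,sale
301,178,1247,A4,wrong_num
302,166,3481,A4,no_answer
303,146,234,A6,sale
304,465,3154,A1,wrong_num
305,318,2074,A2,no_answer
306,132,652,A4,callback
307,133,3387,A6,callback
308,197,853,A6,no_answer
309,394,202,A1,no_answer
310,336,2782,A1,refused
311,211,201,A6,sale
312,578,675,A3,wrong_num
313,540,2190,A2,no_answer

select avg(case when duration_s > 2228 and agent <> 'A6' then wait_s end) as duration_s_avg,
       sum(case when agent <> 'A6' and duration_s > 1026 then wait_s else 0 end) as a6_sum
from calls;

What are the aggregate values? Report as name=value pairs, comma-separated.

[duration_s_avg: duration_s > 2228 and agent <> 'A6']
call_id=300: ✗
call_id=301: ✗
call_id=302: ✓ → 166
call_id=303: ✗
call_id=304: ✓ → 465
call_id=305: ✗
call_id=306: ✗
call_id=307: ✗
call_id=308: ✗
call_id=309: ✗
call_id=310: ✓ → 336
call_id=311: ✗
call_id=312: ✗
call_id=313: ✗
duration_s_avg = (166 + 465 + 336) / 3 = 322.3333333333
—
[a6_sum: agent <> 'A6' and duration_s > 1026]
call_id=300: ✓ → 349
call_id=301: ✓ → 178
call_id=302: ✓ → 166
call_id=303: ✗
call_id=304: ✓ → 465
call_id=305: ✓ → 318
call_id=306: ✗
call_id=307: ✗
call_id=308: ✗
call_id=309: ✗
call_id=310: ✓ → 336
call_id=311: ✗
call_id=312: ✗
call_id=313: ✓ → 540
a6_sum = 349 + 178 + 166 + 465 + 318 + 336 + 540 = 2352

duration_s_avg=322.3333333333, a6_sum=2352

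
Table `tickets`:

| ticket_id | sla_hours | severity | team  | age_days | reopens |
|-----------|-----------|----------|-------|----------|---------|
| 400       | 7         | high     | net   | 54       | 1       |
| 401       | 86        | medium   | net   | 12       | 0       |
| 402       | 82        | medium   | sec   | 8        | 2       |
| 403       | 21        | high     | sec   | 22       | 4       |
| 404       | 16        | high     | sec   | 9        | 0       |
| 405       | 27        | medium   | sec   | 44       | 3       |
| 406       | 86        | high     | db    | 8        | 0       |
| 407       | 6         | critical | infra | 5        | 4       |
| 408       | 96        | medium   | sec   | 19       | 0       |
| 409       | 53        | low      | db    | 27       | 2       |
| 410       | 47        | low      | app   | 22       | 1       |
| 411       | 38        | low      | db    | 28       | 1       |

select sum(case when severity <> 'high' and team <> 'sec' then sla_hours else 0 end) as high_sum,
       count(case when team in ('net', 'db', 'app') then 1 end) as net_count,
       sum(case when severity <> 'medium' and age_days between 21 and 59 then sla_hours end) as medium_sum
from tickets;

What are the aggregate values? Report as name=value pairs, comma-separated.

[high_sum: severity <> 'high' and team <> 'sec']
ticket_id=400: ✗
ticket_id=401: ✓ → 86
ticket_id=402: ✗
ticket_id=403: ✗
ticket_id=404: ✗
ticket_id=405: ✗
ticket_id=406: ✗
ticket_id=407: ✓ → 6
ticket_id=408: ✗
ticket_id=409: ✓ → 53
ticket_id=410: ✓ → 47
ticket_id=411: ✓ → 38
high_sum = 86 + 6 + 53 + 47 + 38 = 230
—
[net_count: team in ('net', 'db', 'app')]
ticket_id=400: ✓ → 1
ticket_id=401: ✓ → 1
ticket_id=402: ✗
ticket_id=403: ✗
ticket_id=404: ✗
ticket_id=405: ✗
ticket_id=406: ✓ → 1
ticket_id=407: ✗
ticket_id=408: ✗
ticket_id=409: ✓ → 1
ticket_id=410: ✓ → 1
ticket_id=411: ✓ → 1
net_count = COUNT(1, 1, 1, 1, 1, 1) = 6
—
[medium_sum: severity <> 'medium' and age_days between 21 and 59]
ticket_id=400: ✓ → 7
ticket_id=401: ✗
ticket_id=402: ✗
ticket_id=403: ✓ → 21
ticket_id=404: ✗
ticket_id=405: ✗
ticket_id=406: ✗
ticket_id=407: ✗
ticket_id=408: ✗
ticket_id=409: ✓ → 53
ticket_id=410: ✓ → 47
ticket_id=411: ✓ → 38
medium_sum = 7 + 21 + 53 + 47 + 38 = 166

high_sum=230, net_count=6, medium_sum=166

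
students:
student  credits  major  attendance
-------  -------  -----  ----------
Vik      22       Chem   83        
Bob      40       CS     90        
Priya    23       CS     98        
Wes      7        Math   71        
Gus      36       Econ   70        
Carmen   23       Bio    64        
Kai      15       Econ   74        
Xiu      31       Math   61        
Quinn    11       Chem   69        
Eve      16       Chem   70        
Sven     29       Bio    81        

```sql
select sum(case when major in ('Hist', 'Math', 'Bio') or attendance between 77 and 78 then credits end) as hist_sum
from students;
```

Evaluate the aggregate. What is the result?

student=Vik: ✗
student=Bob: ✗
student=Priya: ✗
student=Wes: ✓ → 7
student=Gus: ✗
student=Carmen: ✓ → 23
student=Kai: ✗
student=Xiu: ✓ → 31
student=Quinn: ✗
student=Eve: ✗
student=Sven: ✓ → 29
hist_sum = 7 + 23 + 31 + 29 = 90

90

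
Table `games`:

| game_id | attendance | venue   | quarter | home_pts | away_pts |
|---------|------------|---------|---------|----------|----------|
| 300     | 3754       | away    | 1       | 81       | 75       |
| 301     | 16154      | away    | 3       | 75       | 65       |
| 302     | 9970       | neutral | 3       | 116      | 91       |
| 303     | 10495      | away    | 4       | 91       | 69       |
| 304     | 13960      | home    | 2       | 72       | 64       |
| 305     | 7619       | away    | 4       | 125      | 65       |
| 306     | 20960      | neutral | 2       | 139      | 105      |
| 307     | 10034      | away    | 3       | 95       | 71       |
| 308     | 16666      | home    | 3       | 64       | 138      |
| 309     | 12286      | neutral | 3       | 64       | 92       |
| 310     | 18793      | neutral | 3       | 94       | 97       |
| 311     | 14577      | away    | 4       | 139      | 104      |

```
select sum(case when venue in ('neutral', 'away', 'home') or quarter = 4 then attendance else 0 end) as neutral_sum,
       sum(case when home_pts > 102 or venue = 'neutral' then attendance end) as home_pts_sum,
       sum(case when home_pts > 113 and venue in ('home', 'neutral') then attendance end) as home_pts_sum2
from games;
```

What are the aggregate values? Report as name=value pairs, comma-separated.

[neutral_sum: venue in ('neutral', 'away', 'home') or quarter = 4]
game_id=300: ✓ → 3754
game_id=301: ✓ → 16154
game_id=302: ✓ → 9970
game_id=303: ✓ → 10495
game_id=304: ✓ → 13960
game_id=305: ✓ → 7619
game_id=306: ✓ → 20960
game_id=307: ✓ → 10034
game_id=308: ✓ → 16666
game_id=309: ✓ → 12286
game_id=310: ✓ → 18793
game_id=311: ✓ → 14577
neutral_sum = 3754 + 16154 + 9970 + 10495 + 13960 + 7619 + 20960 + 10034 + 16666 + 12286 + 18793 + 14577 = 155268
—
[home_pts_sum: home_pts > 102 or venue = 'neutral']
game_id=300: ✗
game_id=301: ✗
game_id=302: ✓ → 9970
game_id=303: ✗
game_id=304: ✗
game_id=305: ✓ → 7619
game_id=306: ✓ → 20960
game_id=307: ✗
game_id=308: ✗
game_id=309: ✓ → 12286
game_id=310: ✓ → 18793
game_id=311: ✓ → 14577
home_pts_sum = 9970 + 7619 + 20960 + 12286 + 18793 + 14577 = 84205
—
[home_pts_sum2: home_pts > 113 and venue in ('home', 'neutral')]
game_id=300: ✗
game_id=301: ✗
game_id=302: ✓ → 9970
game_id=303: ✗
game_id=304: ✗
game_id=305: ✗
game_id=306: ✓ → 20960
game_id=307: ✗
game_id=308: ✗
game_id=309: ✗
game_id=310: ✗
game_id=311: ✗
home_pts_sum2 = 9970 + 20960 = 30930

neutral_sum=155268, home_pts_sum=84205, home_pts_sum2=30930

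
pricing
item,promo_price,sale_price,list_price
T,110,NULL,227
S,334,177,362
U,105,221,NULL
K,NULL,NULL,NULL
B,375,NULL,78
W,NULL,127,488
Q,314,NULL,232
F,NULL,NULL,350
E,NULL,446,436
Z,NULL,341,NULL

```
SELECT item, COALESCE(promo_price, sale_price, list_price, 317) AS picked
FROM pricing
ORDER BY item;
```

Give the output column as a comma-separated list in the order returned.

375, 446, 350, 317, 314, 334, 110, 105, 127, 341

item=B: promo_price=375 → 375
item=E: promo_price=NULL, sale_price=446 → 446
item=F: promo_price=NULL, sale_price=NULL, list_price=350 → 350
item=K: promo_price=NULL, sale_price=NULL, list_price=NULL, → literal 317 → 317
item=Q: promo_price=314 → 314
item=S: promo_price=334 → 334
item=T: promo_price=110 → 110
item=U: promo_price=105 → 105
item=W: promo_price=NULL, sale_price=127 → 127
item=Z: promo_price=NULL, sale_price=341 → 341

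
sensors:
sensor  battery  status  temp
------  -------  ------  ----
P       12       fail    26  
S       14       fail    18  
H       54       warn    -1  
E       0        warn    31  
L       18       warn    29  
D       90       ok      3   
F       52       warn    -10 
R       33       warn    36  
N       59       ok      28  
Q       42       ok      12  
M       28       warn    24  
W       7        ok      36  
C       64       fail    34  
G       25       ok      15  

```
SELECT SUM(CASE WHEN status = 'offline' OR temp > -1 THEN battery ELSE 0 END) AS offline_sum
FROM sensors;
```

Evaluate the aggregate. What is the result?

sensor=P: ✓ → 12
sensor=S: ✓ → 14
sensor=H: ✗
sensor=E: ✓ → 0
sensor=L: ✓ → 18
sensor=D: ✓ → 90
sensor=F: ✗
sensor=R: ✓ → 33
sensor=N: ✓ → 59
sensor=Q: ✓ → 42
sensor=M: ✓ → 28
sensor=W: ✓ → 7
sensor=C: ✓ → 64
sensor=G: ✓ → 25
offline_sum = 12 + 14 + 18 + 90 + 33 + 59 + 42 + 28 + 7 + 64 + 25 = 392

392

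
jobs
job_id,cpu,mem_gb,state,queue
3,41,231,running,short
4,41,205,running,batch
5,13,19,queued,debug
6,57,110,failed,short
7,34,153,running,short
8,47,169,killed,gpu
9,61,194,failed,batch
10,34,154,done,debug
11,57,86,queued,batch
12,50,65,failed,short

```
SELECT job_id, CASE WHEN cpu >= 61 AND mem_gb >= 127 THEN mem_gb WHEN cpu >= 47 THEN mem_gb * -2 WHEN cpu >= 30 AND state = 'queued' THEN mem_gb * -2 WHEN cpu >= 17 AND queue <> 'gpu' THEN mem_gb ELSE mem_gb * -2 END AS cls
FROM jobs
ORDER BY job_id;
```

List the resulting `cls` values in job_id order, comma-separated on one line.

231, 205, -38, -220, 153, -338, 194, 154, -172, -130

job_id=3: cpu >= 17 AND queue <> 'gpu' → 231
job_id=4: cpu >= 17 AND queue <> 'gpu' → 205
job_id=5: ELSE → -38
job_id=6: cpu >= 47 → -220
job_id=7: cpu >= 17 AND queue <> 'gpu' → 153
job_id=8: cpu >= 47 → -338
job_id=9: cpu >= 61 AND mem_gb >= 127 → 194
job_id=10: cpu >= 17 AND queue <> 'gpu' → 154
job_id=11: cpu >= 47 → -172
job_id=12: cpu >= 47 → -130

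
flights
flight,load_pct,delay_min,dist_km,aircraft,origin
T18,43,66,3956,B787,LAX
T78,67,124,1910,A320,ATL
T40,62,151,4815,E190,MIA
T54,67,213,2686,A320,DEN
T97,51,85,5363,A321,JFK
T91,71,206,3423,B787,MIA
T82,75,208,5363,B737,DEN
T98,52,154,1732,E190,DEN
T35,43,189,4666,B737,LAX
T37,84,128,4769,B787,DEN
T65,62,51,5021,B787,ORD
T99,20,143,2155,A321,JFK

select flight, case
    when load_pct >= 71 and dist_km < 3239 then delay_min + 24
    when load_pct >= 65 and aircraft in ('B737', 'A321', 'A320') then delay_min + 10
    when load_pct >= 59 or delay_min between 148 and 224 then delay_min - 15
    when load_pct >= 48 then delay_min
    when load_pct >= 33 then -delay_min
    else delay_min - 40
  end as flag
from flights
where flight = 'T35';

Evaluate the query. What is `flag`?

flight = T35: load_pct=43, delay_min=189, dist_km=4666, aircraft=B737, origin=LAX.
load_pct >= 71 and dist_km < 3239 → false
load_pct >= 65 and aircraft in ('B737', 'A321', 'A320') → false
load_pct >= 59 or delay_min between 148 and 224 → true → 174

174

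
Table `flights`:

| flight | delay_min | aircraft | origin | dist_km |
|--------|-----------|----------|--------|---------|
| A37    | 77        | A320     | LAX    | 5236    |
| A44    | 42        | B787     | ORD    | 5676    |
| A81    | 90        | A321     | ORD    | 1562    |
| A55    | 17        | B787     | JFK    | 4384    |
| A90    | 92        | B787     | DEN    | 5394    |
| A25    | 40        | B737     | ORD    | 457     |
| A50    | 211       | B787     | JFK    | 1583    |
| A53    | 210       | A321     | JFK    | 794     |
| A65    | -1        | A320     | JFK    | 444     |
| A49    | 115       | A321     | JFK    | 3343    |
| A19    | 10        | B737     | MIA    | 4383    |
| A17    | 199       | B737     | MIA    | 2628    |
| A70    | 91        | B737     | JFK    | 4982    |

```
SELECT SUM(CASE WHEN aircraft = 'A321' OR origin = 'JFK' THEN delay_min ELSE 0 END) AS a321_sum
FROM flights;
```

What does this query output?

flight=A37: ✗
flight=A44: ✗
flight=A81: ✓ → 90
flight=A55: ✓ → 17
flight=A90: ✗
flight=A25: ✗
flight=A50: ✓ → 211
flight=A53: ✓ → 210
flight=A65: ✓ → -1
flight=A49: ✓ → 115
flight=A19: ✗
flight=A17: ✗
flight=A70: ✓ → 91
a321_sum = 90 + 17 + 211 + 210 + -1 + 115 + 91 = 733

733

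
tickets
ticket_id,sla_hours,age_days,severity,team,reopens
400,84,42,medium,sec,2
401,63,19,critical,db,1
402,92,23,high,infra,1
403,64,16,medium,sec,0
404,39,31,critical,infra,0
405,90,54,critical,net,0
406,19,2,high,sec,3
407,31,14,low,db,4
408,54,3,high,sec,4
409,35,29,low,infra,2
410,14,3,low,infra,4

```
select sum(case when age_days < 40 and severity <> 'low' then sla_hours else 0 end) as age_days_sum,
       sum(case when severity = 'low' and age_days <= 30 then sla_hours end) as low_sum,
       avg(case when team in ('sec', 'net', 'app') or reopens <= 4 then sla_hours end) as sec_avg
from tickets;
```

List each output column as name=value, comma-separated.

age_days_sum=331, low_sum=80, sec_avg=53.1818181818

[age_days_sum: age_days < 40 and severity <> 'low']
ticket_id=400: ✗
ticket_id=401: ✓ → 63
ticket_id=402: ✓ → 92
ticket_id=403: ✓ → 64
ticket_id=404: ✓ → 39
ticket_id=405: ✗
ticket_id=406: ✓ → 19
ticket_id=407: ✗
ticket_id=408: ✓ → 54
ticket_id=409: ✗
ticket_id=410: ✗
age_days_sum = 63 + 92 + 64 + 39 + 19 + 54 = 331
—
[low_sum: severity = 'low' and age_days <= 30]
ticket_id=400: ✗
ticket_id=401: ✗
ticket_id=402: ✗
ticket_id=403: ✗
ticket_id=404: ✗
ticket_id=405: ✗
ticket_id=406: ✗
ticket_id=407: ✓ → 31
ticket_id=408: ✗
ticket_id=409: ✓ → 35
ticket_id=410: ✓ → 14
low_sum = 31 + 35 + 14 = 80
—
[sec_avg: team in ('sec', 'net', 'app') or reopens <= 4]
ticket_id=400: ✓ → 84
ticket_id=401: ✓ → 63
ticket_id=402: ✓ → 92
ticket_id=403: ✓ → 64
ticket_id=404: ✓ → 39
ticket_id=405: ✓ → 90
ticket_id=406: ✓ → 19
ticket_id=407: ✓ → 31
ticket_id=408: ✓ → 54
ticket_id=409: ✓ → 35
ticket_id=410: ✓ → 14
sec_avg = (84 + 63 + 92 + 64 + 39 + 90 + 19 + 31 + 54 + 35 + 14) / 11 = 53.1818181818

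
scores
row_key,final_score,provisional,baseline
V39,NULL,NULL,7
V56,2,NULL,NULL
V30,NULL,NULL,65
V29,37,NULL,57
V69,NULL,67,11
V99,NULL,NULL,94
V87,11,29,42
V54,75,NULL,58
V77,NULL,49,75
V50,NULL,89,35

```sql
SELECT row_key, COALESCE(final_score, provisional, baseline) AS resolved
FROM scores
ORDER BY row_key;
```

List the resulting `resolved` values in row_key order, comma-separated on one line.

row_key=V29: final_score=37 → 37
row_key=V30: final_score=NULL, provisional=NULL, baseline=65 → 65
row_key=V39: final_score=NULL, provisional=NULL, baseline=7 → 7
row_key=V50: final_score=NULL, provisional=89 → 89
row_key=V54: final_score=75 → 75
row_key=V56: final_score=2 → 2
row_key=V69: final_score=NULL, provisional=67 → 67
row_key=V77: final_score=NULL, provisional=49 → 49
row_key=V87: final_score=11 → 11
row_key=V99: final_score=NULL, provisional=NULL, baseline=94 → 94

37, 65, 7, 89, 75, 2, 67, 49, 11, 94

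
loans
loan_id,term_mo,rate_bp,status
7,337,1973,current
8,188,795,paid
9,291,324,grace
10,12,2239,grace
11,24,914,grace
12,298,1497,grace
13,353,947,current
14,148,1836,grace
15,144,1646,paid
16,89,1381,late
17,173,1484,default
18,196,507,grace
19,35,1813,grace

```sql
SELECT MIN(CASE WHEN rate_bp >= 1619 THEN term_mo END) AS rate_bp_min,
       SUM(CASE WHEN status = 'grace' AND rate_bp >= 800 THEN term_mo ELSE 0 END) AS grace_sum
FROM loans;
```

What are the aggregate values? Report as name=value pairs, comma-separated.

rate_bp_min=12, grace_sum=517

[rate_bp_min: rate_bp >= 1619]
loan_id=7: ✓ → 337
loan_id=8: ✗
loan_id=9: ✗
loan_id=10: ✓ → 12
loan_id=11: ✗
loan_id=12: ✗
loan_id=13: ✗
loan_id=14: ✓ → 148
loan_id=15: ✓ → 144
loan_id=16: ✗
loan_id=17: ✗
loan_id=18: ✗
loan_id=19: ✓ → 35
rate_bp_min = MIN(337, 12, 148, 144, 35) = 12
—
[grace_sum: status = 'grace' AND rate_bp >= 800]
loan_id=7: ✗
loan_id=8: ✗
loan_id=9: ✗
loan_id=10: ✓ → 12
loan_id=11: ✓ → 24
loan_id=12: ✓ → 298
loan_id=13: ✗
loan_id=14: ✓ → 148
loan_id=15: ✗
loan_id=16: ✗
loan_id=17: ✗
loan_id=18: ✗
loan_id=19: ✓ → 35
grace_sum = 12 + 24 + 298 + 148 + 35 = 517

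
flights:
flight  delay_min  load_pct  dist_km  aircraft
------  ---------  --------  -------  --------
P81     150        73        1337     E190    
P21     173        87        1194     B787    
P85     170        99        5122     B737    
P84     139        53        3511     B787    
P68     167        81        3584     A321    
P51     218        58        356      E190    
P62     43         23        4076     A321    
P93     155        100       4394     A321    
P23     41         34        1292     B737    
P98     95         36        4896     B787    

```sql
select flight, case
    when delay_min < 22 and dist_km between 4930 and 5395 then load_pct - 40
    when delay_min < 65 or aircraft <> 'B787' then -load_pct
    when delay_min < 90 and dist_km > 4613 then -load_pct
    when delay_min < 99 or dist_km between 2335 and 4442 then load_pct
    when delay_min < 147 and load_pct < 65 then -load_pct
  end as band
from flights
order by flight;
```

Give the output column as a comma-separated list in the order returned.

NULL, -34, -58, -23, -81, -73, 53, -99, -100, 36

flight=P21: (no match → NULL) → NULL
flight=P23: delay_min < 65 or aircraft <> 'B787' → -34
flight=P51: delay_min < 65 or aircraft <> 'B787' → -58
flight=P62: delay_min < 65 or aircraft <> 'B787' → -23
flight=P68: delay_min < 65 or aircraft <> 'B787' → -81
flight=P81: delay_min < 65 or aircraft <> 'B787' → -73
flight=P84: delay_min < 99 or dist_km between 2335 and 4442 → 53
flight=P85: delay_min < 65 or aircraft <> 'B787' → -99
flight=P93: delay_min < 65 or aircraft <> 'B787' → -100
flight=P98: delay_min < 99 or dist_km between 2335 and 4442 → 36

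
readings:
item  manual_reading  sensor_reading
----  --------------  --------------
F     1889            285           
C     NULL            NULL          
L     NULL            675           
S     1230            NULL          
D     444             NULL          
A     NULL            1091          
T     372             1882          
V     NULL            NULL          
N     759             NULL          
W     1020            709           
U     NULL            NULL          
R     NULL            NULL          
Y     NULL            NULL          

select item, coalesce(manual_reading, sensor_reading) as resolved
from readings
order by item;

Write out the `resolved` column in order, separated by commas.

item=A: manual_reading=NULL, sensor_reading=1091 → 1091
item=C: manual_reading=NULL, sensor_reading=NULL (all NULL) → NULL
item=D: manual_reading=444 → 444
item=F: manual_reading=1889 → 1889
item=L: manual_reading=NULL, sensor_reading=675 → 675
item=N: manual_reading=759 → 759
item=R: manual_reading=NULL, sensor_reading=NULL (all NULL) → NULL
item=S: manual_reading=1230 → 1230
item=T: manual_reading=372 → 372
item=U: manual_reading=NULL, sensor_reading=NULL (all NULL) → NULL
item=V: manual_reading=NULL, sensor_reading=NULL (all NULL) → NULL
item=W: manual_reading=1020 → 1020
item=Y: manual_reading=NULL, sensor_reading=NULL (all NULL) → NULL

1091, NULL, 444, 1889, 675, 759, NULL, 1230, 372, NULL, NULL, 1020, NULL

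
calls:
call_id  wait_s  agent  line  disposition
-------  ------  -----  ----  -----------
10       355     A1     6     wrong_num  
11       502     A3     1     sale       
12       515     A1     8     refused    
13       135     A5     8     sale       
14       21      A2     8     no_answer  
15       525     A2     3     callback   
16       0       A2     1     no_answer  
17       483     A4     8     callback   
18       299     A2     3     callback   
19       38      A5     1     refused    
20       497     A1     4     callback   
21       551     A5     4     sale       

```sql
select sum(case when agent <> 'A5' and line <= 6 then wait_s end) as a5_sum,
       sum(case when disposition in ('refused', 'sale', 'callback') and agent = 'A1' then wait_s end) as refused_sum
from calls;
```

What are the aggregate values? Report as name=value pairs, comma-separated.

[a5_sum: agent <> 'A5' and line <= 6]
call_id=10: ✓ → 355
call_id=11: ✓ → 502
call_id=12: ✗
call_id=13: ✗
call_id=14: ✗
call_id=15: ✓ → 525
call_id=16: ✓ → 0
call_id=17: ✗
call_id=18: ✓ → 299
call_id=19: ✗
call_id=20: ✓ → 497
call_id=21: ✗
a5_sum = 355 + 502 + 525 + 299 + 497 = 2178
—
[refused_sum: disposition in ('refused', 'sale', 'callback') and agent = 'A1']
call_id=10: ✗
call_id=11: ✗
call_id=12: ✓ → 515
call_id=13: ✗
call_id=14: ✗
call_id=15: ✗
call_id=16: ✗
call_id=17: ✗
call_id=18: ✗
call_id=19: ✗
call_id=20: ✓ → 497
call_id=21: ✗
refused_sum = 515 + 497 = 1012

a5_sum=2178, refused_sum=1012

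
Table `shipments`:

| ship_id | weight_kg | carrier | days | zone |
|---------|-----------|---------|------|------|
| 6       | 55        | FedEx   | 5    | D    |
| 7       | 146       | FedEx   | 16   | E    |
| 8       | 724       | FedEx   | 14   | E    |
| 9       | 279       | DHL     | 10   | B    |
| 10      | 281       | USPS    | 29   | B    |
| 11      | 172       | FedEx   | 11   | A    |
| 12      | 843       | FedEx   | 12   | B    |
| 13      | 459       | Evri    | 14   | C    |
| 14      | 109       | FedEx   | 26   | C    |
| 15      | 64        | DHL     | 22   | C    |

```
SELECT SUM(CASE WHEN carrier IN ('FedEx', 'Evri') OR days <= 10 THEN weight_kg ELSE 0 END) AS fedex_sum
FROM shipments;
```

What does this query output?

ship_id=6: ✓ → 55
ship_id=7: ✓ → 146
ship_id=8: ✓ → 724
ship_id=9: ✓ → 279
ship_id=10: ✗
ship_id=11: ✓ → 172
ship_id=12: ✓ → 843
ship_id=13: ✓ → 459
ship_id=14: ✓ → 109
ship_id=15: ✗
fedex_sum = 55 + 146 + 724 + 279 + 172 + 843 + 459 + 109 = 2787

2787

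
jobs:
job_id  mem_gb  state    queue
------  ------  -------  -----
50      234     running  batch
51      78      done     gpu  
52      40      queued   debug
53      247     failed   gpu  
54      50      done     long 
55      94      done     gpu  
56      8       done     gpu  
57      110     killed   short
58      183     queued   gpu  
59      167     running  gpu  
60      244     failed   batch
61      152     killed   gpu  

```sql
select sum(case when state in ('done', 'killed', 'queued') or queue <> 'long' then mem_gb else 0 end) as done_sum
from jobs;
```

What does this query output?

job_id=50: ✓ → 234
job_id=51: ✓ → 78
job_id=52: ✓ → 40
job_id=53: ✓ → 247
job_id=54: ✓ → 50
job_id=55: ✓ → 94
job_id=56: ✓ → 8
job_id=57: ✓ → 110
job_id=58: ✓ → 183
job_id=59: ✓ → 167
job_id=60: ✓ → 244
job_id=61: ✓ → 152
done_sum = 234 + 78 + 40 + 247 + 50 + 94 + 8 + 110 + 183 + 167 + 244 + 152 = 1607

1607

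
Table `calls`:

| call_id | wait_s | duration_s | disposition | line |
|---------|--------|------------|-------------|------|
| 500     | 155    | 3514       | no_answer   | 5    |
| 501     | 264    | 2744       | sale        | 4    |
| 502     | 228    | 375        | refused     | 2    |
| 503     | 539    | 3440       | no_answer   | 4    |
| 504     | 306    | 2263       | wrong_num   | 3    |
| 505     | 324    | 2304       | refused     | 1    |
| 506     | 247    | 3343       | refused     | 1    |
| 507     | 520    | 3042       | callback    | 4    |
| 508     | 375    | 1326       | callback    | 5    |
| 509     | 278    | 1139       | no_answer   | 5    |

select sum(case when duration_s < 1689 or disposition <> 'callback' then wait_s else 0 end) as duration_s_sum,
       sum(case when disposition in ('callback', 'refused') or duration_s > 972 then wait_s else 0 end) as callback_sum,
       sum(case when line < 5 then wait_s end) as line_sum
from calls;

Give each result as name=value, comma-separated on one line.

[duration_s_sum: duration_s < 1689 or disposition <> 'callback']
call_id=500: ✓ → 155
call_id=501: ✓ → 264
call_id=502: ✓ → 228
call_id=503: ✓ → 539
call_id=504: ✓ → 306
call_id=505: ✓ → 324
call_id=506: ✓ → 247
call_id=507: ✗
call_id=508: ✓ → 375
call_id=509: ✓ → 278
duration_s_sum = 155 + 264 + 228 + 539 + 306 + 324 + 247 + 375 + 278 = 2716
—
[callback_sum: disposition in ('callback', 'refused') or duration_s > 972]
call_id=500: ✓ → 155
call_id=501: ✓ → 264
call_id=502: ✓ → 228
call_id=503: ✓ → 539
call_id=504: ✓ → 306
call_id=505: ✓ → 324
call_id=506: ✓ → 247
call_id=507: ✓ → 520
call_id=508: ✓ → 375
call_id=509: ✓ → 278
callback_sum = 155 + 264 + 228 + 539 + 306 + 324 + 247 + 520 + 375 + 278 = 3236
—
[line_sum: line < 5]
call_id=500: ✗
call_id=501: ✓ → 264
call_id=502: ✓ → 228
call_id=503: ✓ → 539
call_id=504: ✓ → 306
call_id=505: ✓ → 324
call_id=506: ✓ → 247
call_id=507: ✓ → 520
call_id=508: ✗
call_id=509: ✗
line_sum = 264 + 228 + 539 + 306 + 324 + 247 + 520 = 2428

duration_s_sum=2716, callback_sum=3236, line_sum=2428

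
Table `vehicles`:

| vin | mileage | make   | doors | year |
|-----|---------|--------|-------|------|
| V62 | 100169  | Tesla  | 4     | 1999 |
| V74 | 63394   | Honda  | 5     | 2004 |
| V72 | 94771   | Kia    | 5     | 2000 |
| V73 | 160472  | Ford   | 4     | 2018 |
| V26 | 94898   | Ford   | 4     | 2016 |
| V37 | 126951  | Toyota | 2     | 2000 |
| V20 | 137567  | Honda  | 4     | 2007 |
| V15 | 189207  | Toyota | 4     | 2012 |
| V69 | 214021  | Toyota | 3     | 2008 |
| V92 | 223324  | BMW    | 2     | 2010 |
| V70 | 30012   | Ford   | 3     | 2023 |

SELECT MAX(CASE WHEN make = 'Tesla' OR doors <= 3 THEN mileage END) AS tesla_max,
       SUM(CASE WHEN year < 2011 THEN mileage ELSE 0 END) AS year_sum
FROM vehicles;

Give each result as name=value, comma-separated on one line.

tesla_max=223324, year_sum=960197

[tesla_max: make = 'Tesla' OR doors <= 3]
vin=V62: ✓ → 100169
vin=V74: ✗
vin=V72: ✗
vin=V73: ✗
vin=V26: ✗
vin=V37: ✓ → 126951
vin=V20: ✗
vin=V15: ✗
vin=V69: ✓ → 214021
vin=V92: ✓ → 223324
vin=V70: ✓ → 30012
tesla_max = MAX(100169, 126951, 214021, 223324, 30012) = 223324
—
[year_sum: year < 2011]
vin=V62: ✓ → 100169
vin=V74: ✓ → 63394
vin=V72: ✓ → 94771
vin=V73: ✗
vin=V26: ✗
vin=V37: ✓ → 126951
vin=V20: ✓ → 137567
vin=V15: ✗
vin=V69: ✓ → 214021
vin=V92: ✓ → 223324
vin=V70: ✗
year_sum = 100169 + 63394 + 94771 + 126951 + 137567 + 214021 + 223324 = 960197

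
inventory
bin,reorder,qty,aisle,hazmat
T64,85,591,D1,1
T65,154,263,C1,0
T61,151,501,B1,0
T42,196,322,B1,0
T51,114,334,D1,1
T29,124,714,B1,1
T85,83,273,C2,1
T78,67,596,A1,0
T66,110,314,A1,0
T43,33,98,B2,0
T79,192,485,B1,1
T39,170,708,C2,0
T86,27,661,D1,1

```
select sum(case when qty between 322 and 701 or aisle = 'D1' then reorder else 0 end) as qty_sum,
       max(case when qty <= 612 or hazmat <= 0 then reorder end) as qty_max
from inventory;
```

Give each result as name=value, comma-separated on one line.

[qty_sum: qty between 322 and 701 or aisle = 'D1']
bin=T64: ✓ → 85
bin=T65: ✗
bin=T61: ✓ → 151
bin=T42: ✓ → 196
bin=T51: ✓ → 114
bin=T29: ✗
bin=T85: ✗
bin=T78: ✓ → 67
bin=T66: ✗
bin=T43: ✗
bin=T79: ✓ → 192
bin=T39: ✗
bin=T86: ✓ → 27
qty_sum = 85 + 151 + 196 + 114 + 67 + 192 + 27 = 832
—
[qty_max: qty <= 612 or hazmat <= 0]
bin=T64: ✓ → 85
bin=T65: ✓ → 154
bin=T61: ✓ → 151
bin=T42: ✓ → 196
bin=T51: ✓ → 114
bin=T29: ✗
bin=T85: ✓ → 83
bin=T78: ✓ → 67
bin=T66: ✓ → 110
bin=T43: ✓ → 33
bin=T79: ✓ → 192
bin=T39: ✓ → 170
bin=T86: ✗
qty_max = MAX(85, 154, 151, 196, 114, 83, 67, 110, 33, 192, 170) = 196

qty_sum=832, qty_max=196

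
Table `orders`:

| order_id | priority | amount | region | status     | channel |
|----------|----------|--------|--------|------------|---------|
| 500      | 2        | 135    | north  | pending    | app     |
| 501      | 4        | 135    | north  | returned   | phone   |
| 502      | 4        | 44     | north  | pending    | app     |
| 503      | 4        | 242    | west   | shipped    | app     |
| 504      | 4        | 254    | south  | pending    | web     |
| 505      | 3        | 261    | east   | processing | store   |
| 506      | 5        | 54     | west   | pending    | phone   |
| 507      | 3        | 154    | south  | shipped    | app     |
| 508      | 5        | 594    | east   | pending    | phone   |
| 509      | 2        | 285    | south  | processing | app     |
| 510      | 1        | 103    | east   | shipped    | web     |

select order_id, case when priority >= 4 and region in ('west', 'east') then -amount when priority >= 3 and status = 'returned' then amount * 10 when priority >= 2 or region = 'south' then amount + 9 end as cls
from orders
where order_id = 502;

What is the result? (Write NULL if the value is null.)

53

order_id = 502: priority=4, amount=44, region=north, status=pending, channel=app.
priority >= 4 and region in ('west', 'east') → false
priority >= 3 and status = 'returned' → false
priority >= 2 or region = 'south' → true → 53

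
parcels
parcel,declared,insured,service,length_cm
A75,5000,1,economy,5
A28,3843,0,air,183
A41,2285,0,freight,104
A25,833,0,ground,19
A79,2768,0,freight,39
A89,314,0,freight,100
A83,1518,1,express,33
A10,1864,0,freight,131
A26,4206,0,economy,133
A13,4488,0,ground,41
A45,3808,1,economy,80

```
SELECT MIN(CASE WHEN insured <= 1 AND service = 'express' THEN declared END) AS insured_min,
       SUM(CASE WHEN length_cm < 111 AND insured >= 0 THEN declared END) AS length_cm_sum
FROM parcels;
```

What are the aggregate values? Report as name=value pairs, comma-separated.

[insured_min: insured <= 1 AND service = 'express']
parcel=A75: ✗
parcel=A28: ✗
parcel=A41: ✗
parcel=A25: ✗
parcel=A79: ✗
parcel=A89: ✗
parcel=A83: ✓ → 1518
parcel=A10: ✗
parcel=A26: ✗
parcel=A13: ✗
parcel=A45: ✗
insured_min = MIN(1518) = 1518
—
[length_cm_sum: length_cm < 111 AND insured >= 0]
parcel=A75: ✓ → 5000
parcel=A28: ✗
parcel=A41: ✓ → 2285
parcel=A25: ✓ → 833
parcel=A79: ✓ → 2768
parcel=A89: ✓ → 314
parcel=A83: ✓ → 1518
parcel=A10: ✗
parcel=A26: ✗
parcel=A13: ✓ → 4488
parcel=A45: ✓ → 3808
length_cm_sum = 5000 + 2285 + 833 + 2768 + 314 + 1518 + 4488 + 3808 = 21014

insured_min=1518, length_cm_sum=21014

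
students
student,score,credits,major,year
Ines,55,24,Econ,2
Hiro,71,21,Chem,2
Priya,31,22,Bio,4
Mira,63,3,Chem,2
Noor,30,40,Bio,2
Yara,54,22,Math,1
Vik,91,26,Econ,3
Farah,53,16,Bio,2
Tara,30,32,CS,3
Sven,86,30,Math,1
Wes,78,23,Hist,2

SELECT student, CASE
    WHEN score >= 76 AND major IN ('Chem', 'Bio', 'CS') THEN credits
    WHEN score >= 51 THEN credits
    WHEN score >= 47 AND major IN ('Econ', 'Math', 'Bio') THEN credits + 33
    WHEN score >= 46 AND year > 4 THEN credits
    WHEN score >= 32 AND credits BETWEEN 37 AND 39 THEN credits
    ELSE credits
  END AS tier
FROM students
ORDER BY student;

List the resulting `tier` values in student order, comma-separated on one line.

student=Farah: score >= 51 → 16
student=Hiro: score >= 51 → 21
student=Ines: score >= 51 → 24
student=Mira: score >= 51 → 3
student=Noor: ELSE → 40
student=Priya: ELSE → 22
student=Sven: score >= 51 → 30
student=Tara: ELSE → 32
student=Vik: score >= 51 → 26
student=Wes: score >= 51 → 23
student=Yara: score >= 51 → 22

16, 21, 24, 3, 40, 22, 30, 32, 26, 23, 22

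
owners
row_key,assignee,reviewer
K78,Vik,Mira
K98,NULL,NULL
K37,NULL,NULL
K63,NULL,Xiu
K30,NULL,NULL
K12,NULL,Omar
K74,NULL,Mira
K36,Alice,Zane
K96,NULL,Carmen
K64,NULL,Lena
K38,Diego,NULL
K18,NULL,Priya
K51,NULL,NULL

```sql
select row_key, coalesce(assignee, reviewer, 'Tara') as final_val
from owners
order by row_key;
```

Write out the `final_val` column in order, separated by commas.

Omar, Priya, Tara, Alice, Tara, Diego, Tara, Xiu, Lena, Mira, Vik, Carmen, Tara

row_key=K12: assignee=NULL, reviewer=Omar → Omar
row_key=K18: assignee=NULL, reviewer=Priya → Priya
row_key=K30: assignee=NULL, reviewer=NULL, → literal Tara → Tara
row_key=K36: assignee=Alice → Alice
row_key=K37: assignee=NULL, reviewer=NULL, → literal Tara → Tara
row_key=K38: assignee=Diego → Diego
row_key=K51: assignee=NULL, reviewer=NULL, → literal Tara → Tara
row_key=K63: assignee=NULL, reviewer=Xiu → Xiu
row_key=K64: assignee=NULL, reviewer=Lena → Lena
row_key=K74: assignee=NULL, reviewer=Mira → Mira
row_key=K78: assignee=Vik → Vik
row_key=K96: assignee=NULL, reviewer=Carmen → Carmen
row_key=K98: assignee=NULL, reviewer=NULL, → literal Tara → Tara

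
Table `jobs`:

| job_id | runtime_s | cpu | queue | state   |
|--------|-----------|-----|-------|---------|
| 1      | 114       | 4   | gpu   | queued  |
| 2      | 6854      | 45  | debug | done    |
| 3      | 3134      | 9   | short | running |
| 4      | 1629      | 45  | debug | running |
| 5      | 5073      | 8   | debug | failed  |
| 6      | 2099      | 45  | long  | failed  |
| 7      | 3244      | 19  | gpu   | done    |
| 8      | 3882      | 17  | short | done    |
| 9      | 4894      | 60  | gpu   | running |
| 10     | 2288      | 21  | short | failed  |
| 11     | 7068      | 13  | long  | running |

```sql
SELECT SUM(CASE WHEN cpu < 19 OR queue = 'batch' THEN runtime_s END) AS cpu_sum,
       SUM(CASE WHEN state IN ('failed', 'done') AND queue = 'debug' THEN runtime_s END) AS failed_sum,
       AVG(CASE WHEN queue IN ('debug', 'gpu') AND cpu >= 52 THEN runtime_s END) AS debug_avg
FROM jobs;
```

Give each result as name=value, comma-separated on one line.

cpu_sum=19271, failed_sum=11927, debug_avg=4894

[cpu_sum: cpu < 19 OR queue = 'batch']
job_id=1: ✓ → 114
job_id=2: ✗
job_id=3: ✓ → 3134
job_id=4: ✗
job_id=5: ✓ → 5073
job_id=6: ✗
job_id=7: ✗
job_id=8: ✓ → 3882
job_id=9: ✗
job_id=10: ✗
job_id=11: ✓ → 7068
cpu_sum = 114 + 3134 + 5073 + 3882 + 7068 = 19271
—
[failed_sum: state IN ('failed', 'done') AND queue = 'debug']
job_id=1: ✗
job_id=2: ✓ → 6854
job_id=3: ✗
job_id=4: ✗
job_id=5: ✓ → 5073
job_id=6: ✗
job_id=7: ✗
job_id=8: ✗
job_id=9: ✗
job_id=10: ✗
job_id=11: ✗
failed_sum = 6854 + 5073 = 11927
—
[debug_avg: queue IN ('debug', 'gpu') AND cpu >= 52]
job_id=1: ✗
job_id=2: ✗
job_id=3: ✗
job_id=4: ✗
job_id=5: ✗
job_id=6: ✗
job_id=7: ✗
job_id=8: ✗
job_id=9: ✓ → 4894
job_id=10: ✗
job_id=11: ✗
debug_avg = 4894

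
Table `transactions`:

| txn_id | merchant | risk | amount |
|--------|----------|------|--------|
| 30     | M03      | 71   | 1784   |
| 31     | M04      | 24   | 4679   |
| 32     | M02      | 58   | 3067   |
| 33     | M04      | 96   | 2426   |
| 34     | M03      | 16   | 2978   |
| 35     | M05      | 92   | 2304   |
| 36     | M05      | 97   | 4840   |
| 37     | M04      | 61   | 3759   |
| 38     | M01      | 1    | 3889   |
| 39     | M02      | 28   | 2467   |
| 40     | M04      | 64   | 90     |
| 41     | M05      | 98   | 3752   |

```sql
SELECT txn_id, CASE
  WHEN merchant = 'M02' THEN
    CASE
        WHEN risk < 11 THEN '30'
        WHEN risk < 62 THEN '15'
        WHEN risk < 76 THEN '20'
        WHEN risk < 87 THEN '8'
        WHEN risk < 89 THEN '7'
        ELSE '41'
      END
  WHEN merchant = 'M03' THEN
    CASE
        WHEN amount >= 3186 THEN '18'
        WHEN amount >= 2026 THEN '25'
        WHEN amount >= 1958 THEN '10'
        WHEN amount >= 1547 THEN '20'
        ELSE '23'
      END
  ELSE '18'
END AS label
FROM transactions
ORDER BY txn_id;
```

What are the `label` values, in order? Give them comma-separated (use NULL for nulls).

20, 18, 15, 18, 25, 18, 18, 18, 18, 15, 18, 18

txn_id=30: merchant='M03' → inner[amount >= 1547] → 20
txn_id=31: merchant='M04' → outer ELSE → 18
txn_id=32: merchant='M02' → inner[risk < 62] → 15
txn_id=33: merchant='M04' → outer ELSE → 18
txn_id=34: merchant='M03' → inner[amount >= 2026] → 25
txn_id=35: merchant='M05' → outer ELSE → 18
txn_id=36: merchant='M05' → outer ELSE → 18
txn_id=37: merchant='M04' → outer ELSE → 18
txn_id=38: merchant='M01' → outer ELSE → 18
txn_id=39: merchant='M02' → inner[risk < 62] → 15
txn_id=40: merchant='M04' → outer ELSE → 18
txn_id=41: merchant='M05' → outer ELSE → 18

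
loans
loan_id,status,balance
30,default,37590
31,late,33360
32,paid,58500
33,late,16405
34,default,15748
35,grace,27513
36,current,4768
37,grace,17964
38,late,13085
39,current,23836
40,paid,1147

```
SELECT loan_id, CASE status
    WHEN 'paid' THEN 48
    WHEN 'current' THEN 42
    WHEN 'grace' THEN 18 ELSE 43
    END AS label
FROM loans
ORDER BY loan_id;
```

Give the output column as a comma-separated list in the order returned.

loan_id=30: ELSE → 43
loan_id=31: ELSE → 43
loan_id=32: status='paid' → 48
loan_id=33: ELSE → 43
loan_id=34: ELSE → 43
loan_id=35: status='grace' → 18
loan_id=36: status='current' → 42
loan_id=37: status='grace' → 18
loan_id=38: ELSE → 43
loan_id=39: status='current' → 42
loan_id=40: status='paid' → 48

43, 43, 48, 43, 43, 18, 42, 18, 43, 42, 48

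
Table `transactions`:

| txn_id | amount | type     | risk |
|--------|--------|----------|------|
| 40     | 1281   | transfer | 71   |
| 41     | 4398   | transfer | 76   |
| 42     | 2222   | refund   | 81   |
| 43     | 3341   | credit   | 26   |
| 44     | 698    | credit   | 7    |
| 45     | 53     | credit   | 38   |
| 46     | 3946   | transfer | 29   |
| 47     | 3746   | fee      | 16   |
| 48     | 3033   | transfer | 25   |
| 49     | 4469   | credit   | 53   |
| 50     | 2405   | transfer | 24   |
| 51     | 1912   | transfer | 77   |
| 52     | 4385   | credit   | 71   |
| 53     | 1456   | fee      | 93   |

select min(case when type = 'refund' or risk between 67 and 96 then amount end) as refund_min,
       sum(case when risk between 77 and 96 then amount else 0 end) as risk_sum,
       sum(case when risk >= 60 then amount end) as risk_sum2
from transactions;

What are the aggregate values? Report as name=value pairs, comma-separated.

[refund_min: type = 'refund' or risk between 67 and 96]
txn_id=40: ✓ → 1281
txn_id=41: ✓ → 4398
txn_id=42: ✓ → 2222
txn_id=43: ✗
txn_id=44: ✗
txn_id=45: ✗
txn_id=46: ✗
txn_id=47: ✗
txn_id=48: ✗
txn_id=49: ✗
txn_id=50: ✗
txn_id=51: ✓ → 1912
txn_id=52: ✓ → 4385
txn_id=53: ✓ → 1456
refund_min = MIN(1281, 4398, 2222, 1912, 4385, 1456) = 1281
—
[risk_sum: risk between 77 and 96]
txn_id=40: ✗
txn_id=41: ✗
txn_id=42: ✓ → 2222
txn_id=43: ✗
txn_id=44: ✗
txn_id=45: ✗
txn_id=46: ✗
txn_id=47: ✗
txn_id=48: ✗
txn_id=49: ✗
txn_id=50: ✗
txn_id=51: ✓ → 1912
txn_id=52: ✗
txn_id=53: ✓ → 1456
risk_sum = 2222 + 1912 + 1456 = 5590
—
[risk_sum2: risk >= 60]
txn_id=40: ✓ → 1281
txn_id=41: ✓ → 4398
txn_id=42: ✓ → 2222
txn_id=43: ✗
txn_id=44: ✗
txn_id=45: ✗
txn_id=46: ✗
txn_id=47: ✗
txn_id=48: ✗
txn_id=49: ✗
txn_id=50: ✗
txn_id=51: ✓ → 1912
txn_id=52: ✓ → 4385
txn_id=53: ✓ → 1456
risk_sum2 = 1281 + 4398 + 2222 + 1912 + 4385 + 1456 = 15654

refund_min=1281, risk_sum=5590, risk_sum2=15654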